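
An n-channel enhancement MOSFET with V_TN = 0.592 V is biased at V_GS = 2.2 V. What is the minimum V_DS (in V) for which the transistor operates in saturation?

V_DS,sat = 1.61 V

The boundary between triode and saturation is V_DS = V_GS − V_TN = V_ov.
V_ov = 2.2 − 0.592 = 1.61 V.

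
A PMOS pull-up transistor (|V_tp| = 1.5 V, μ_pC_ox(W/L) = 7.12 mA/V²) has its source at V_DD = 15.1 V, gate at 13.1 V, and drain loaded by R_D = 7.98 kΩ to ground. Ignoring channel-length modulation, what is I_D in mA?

I_D = 0.890 mA

V_SG = V_DD − V_G = 15.1 − 13.1 = 2 V, so V_ov = 2 − 1.5 = 0.5 V.
Assume saturation: I_D = ½ k_p V_ov² = 0.5 × 7.12 × 0.5² = 0.89 mA, giving V_SD = V_DD − I_D R_D = 15.1 − 0.89 × 7.98 = 8 V.
V_SD = 8 V ≥ V_ov = 0.5 V, confirming saturation.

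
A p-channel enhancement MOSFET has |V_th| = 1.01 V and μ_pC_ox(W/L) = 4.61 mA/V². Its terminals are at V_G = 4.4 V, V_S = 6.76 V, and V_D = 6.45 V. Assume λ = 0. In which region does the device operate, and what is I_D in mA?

V_SG = V_S − V_G = 6.76 − 4.4 = 2.36 V; V_SD = V_S − V_D = 6.76 − 6.45 = 0.31 V.
V_ov = V_SG − |V_th| = 2.36 − 1.01 = 1.35 V.
Since V_SD = 0.31 V < V_ov = 1.35 V, the device is in the triode region.
I_D = k_p [V_ov · V_SD − ½ V_SD²] = 4.61 × [1.35 × 0.31 − 0.5 × 0.31²] = 1.71 mA.

Triode; I_D = 1.71 mA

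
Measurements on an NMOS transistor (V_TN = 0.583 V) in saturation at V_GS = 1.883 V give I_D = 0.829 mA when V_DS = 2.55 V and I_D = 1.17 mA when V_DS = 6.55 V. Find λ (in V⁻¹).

With V_GS fixed, I_D ∝ (1 + λ V_DS) in saturation, so I_D2/I_D1 = (1 + λ V_DS2)/(1 + λ V_DS1).
1.17/0.829 = 1.411 = (1 + 6.55 λ)/(1 + 2.55 λ).
Solving: λ (I_D1 V_DS2 − I_D2 V_DS1) = I_D2 − I_D1, so λ = (1.17 − 0.829) / (0.829 × 6.55 − 1.17 × 2.55) = 0.341 / 2.45 = 0.139 V⁻¹.

λ = 0.139 V⁻¹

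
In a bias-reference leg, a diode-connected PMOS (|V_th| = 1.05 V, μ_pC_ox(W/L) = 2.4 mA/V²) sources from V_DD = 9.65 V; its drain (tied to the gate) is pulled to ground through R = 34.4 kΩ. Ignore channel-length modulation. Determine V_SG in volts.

V_SG = 1.49 V

With gate tied to drain, V_SG = V_SD ≥ V_SG − |V_th|, so the device is in saturation.
KCL at the drain: ½ k_p (V_SG − |V_th|)² = (V_DD − V_SG)/R.
Let x = V_SG − 1.05. Then 41.3 x² + x − 8.6 = 0, giving x = 0.444 V (positive root), so V_SG = 1.49 V.
I_D = (V_DD − V_SG)/R = (9.65 − 1.49) / 34.4 = 0.237 mA.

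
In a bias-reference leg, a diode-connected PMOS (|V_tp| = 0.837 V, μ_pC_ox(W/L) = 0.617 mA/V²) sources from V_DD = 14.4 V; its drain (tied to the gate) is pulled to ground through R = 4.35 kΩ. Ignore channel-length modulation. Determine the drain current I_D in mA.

With gate tied to drain, V_SG = V_SD ≥ V_SG − |V_tp|, so the device is in saturation.
KCL at the drain: ½ k_p (V_SG − |V_tp|)² = (V_DD − V_SG)/R.
Let x = V_SG − 0.837. Then 1.34 x² + x − 13.56 = 0, giving x = 2.83 V (positive root), so V_SG = 3.67 V.
I_D = (V_DD − V_SG)/R = (14.4 − 3.67) / 4.35 = 2.47 mA.

I_D = 2.47 mA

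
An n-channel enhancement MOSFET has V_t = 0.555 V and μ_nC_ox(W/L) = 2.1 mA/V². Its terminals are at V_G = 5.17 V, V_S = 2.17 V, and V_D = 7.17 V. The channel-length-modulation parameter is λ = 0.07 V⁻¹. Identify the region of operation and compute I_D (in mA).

Saturation; I_D = 8.47 mA

V_GS = V_G − V_S = 5.17 − 2.17 = 3 V; V_DS = V_D − V_S = 7.17 − 2.17 = 5 V.
V_ov = V_GS − V_t = 3 − 0.555 = 2.44 V.
Since V_DS = 5 V ≥ V_ov = 2.44 V, the device is in saturation.
I_D = ½ k_n V_ov² (1 + λ V_DS) = 0.5 × 2.1 × 2.44² × (1 + 0.07 × 5) = 8.47 mA.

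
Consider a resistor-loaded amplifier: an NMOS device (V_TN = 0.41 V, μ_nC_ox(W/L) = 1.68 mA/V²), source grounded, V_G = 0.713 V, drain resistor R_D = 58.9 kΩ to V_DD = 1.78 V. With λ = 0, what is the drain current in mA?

I_D = 0.0291 mA

V_GS = V_G = 0.713 V, so V_ov = 0.713 − 0.41 = 0.303 V.
Assume saturation: I_D = ½ k_n V_ov² = 0.5 × 1.68 × 0.303² = 0.0771 mA, giving V_DS = V_DD − I_D R_D = 1.78 − 0.0771 × 58.9 = -2.76 V.
But -2.76 V < V_ov = 0.303 V, so the device is actually in triode.
In triode I_D = k_n[V_ov V_DS − ½ V_DS²] and I_D = (V_DD − V_DS)/R_D. Equating: 49.5 V_DS² − 30.98 V_DS + 1.78 = 0, giving V_DS = 0.064 V (the root below V_ov).
I_D = (1.78 − 0.064) / 58.9 = 0.0291 mA.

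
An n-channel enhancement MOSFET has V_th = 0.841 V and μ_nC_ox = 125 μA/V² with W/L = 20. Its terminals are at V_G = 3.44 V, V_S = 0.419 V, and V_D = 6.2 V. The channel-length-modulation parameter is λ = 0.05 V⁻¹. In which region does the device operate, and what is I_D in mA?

V_GS = V_G − V_S = 3.44 − 0.419 = 3.02 V; V_DS = V_D − V_S = 6.2 − 0.419 = 5.78 V.
k_n = μ_nC_ox · (W/L) = 2.5 mA/V².
V_ov = V_GS − V_th = 3.02 − 0.841 = 2.18 V.
Since V_DS = 5.78 V ≥ V_ov = 2.18 V, the device is in saturation.
I_D = ½ k_n V_ov² (1 + λ V_DS) = 0.5 × 2.5 × 2.18² × (1 + 0.05 × 5.78) = 7.66 mA.

Saturation; I_D = 7.66 mA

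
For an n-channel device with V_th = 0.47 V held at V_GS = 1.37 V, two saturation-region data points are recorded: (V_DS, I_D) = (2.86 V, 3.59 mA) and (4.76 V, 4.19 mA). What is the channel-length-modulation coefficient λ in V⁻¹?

With V_GS fixed, I_D ∝ (1 + λ V_DS) in saturation, so I_D2/I_D1 = (1 + λ V_DS2)/(1 + λ V_DS1).
4.19/3.59 = 1.167 = (1 + 4.76 λ)/(1 + 2.86 λ).
Solving: λ (I_D1 V_DS2 − I_D2 V_DS1) = I_D2 − I_D1, so λ = (4.19 − 3.59) / (3.59 × 4.76 − 4.19 × 2.86) = 0.6 / 5.1 = 0.118 V⁻¹.

λ = 0.118 V⁻¹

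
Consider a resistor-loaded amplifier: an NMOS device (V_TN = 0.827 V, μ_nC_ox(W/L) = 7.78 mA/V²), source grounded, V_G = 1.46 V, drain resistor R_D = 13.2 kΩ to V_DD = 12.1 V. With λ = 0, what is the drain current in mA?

I_D = 0.900 mA

V_GS = V_G = 1.46 V, so V_ov = 1.46 − 0.827 = 0.633 V.
Assume saturation: I_D = ½ k_n V_ov² = 0.5 × 7.78 × 0.633² = 1.56 mA, giving V_DS = V_DD − I_D R_D = 12.1 − 1.56 × 13.2 = -8.47 V.
But -8.47 V < V_ov = 0.633 V, so the device is actually in triode.
In triode I_D = k_n[V_ov V_DS − ½ V_DS²] and I_D = (V_DD − V_DS)/R_D. Equating: 51.3 V_DS² − 66.01 V_DS + 12.1 = 0, giving V_DS = 0.221 V (the root below V_ov).
I_D = (12.1 − 0.221) / 13.2 = 0.9 mA.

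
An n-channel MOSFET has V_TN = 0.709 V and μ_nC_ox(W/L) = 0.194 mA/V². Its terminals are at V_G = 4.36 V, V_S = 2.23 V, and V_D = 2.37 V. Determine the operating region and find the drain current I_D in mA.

Triode; I_D = 0.0367 mA

V_GS = V_G − V_S = 4.36 − 2.23 = 2.13 V; V_DS = V_D − V_S = 2.37 − 2.23 = 0.14 V.
V_ov = V_GS − V_TN = 2.13 − 0.709 = 1.42 V.
Since V_DS = 0.14 V < V_ov = 1.42 V, the device is in the triode region.
I_D = k_n [V_ov · V_DS − ½ V_DS²] = 0.194 × [1.42 × 0.14 − 0.5 × 0.14²] = 0.0367 mA.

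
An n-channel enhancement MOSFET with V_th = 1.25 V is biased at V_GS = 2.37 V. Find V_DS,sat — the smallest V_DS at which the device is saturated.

V_DS,sat = 1.12 V

The boundary between triode and saturation is V_DS = V_GS − V_th = V_ov.
V_ov = 2.37 − 1.25 = 1.12 V.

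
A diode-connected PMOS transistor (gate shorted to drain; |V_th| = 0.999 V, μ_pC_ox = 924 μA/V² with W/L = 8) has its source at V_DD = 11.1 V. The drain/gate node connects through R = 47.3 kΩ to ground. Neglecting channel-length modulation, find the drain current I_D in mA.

With gate tied to drain, V_SG = V_SD ≥ V_SG − |V_th|, so the device is in saturation.
k_p = μ_pC_ox · (W/L) = 7.392 mA/V².
KCL at the drain: ½ k_p (V_SG − |V_th|)² = (V_DD − V_SG)/R.
Let x = V_SG − 0.999. Then 175 x² + x − 10.1 = 0, giving x = 0.238 V (positive root), so V_SG = 1.24 V.
I_D = (V_DD − V_SG)/R = (11.1 − 1.24) / 47.3 = 0.209 mA.

I_D = 0.209 mA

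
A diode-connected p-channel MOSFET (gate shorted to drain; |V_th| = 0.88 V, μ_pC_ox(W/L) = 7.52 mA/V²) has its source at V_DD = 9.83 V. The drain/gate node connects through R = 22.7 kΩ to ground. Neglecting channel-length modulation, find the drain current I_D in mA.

I_D = 0.380 mA

With gate tied to drain, V_SG = V_SD ≥ V_SG − |V_th|, so the device is in saturation.
KCL at the drain: ½ k_p (V_SG − |V_th|)² = (V_DD − V_SG)/R.
Let x = V_SG − 0.88. Then 85.4 x² + x − 8.95 = 0, giving x = 0.318 V (positive root), so V_SG = 1.2 V.
I_D = (V_DD − V_SG)/R = (9.83 − 1.2) / 22.7 = 0.38 mA.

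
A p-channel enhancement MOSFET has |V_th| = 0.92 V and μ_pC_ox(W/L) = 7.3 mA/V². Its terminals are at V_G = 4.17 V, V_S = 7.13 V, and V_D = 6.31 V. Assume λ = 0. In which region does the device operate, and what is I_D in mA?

V_SG = V_S − V_G = 7.13 − 4.17 = 2.96 V; V_SD = V_S − V_D = 7.13 − 6.31 = 0.82 V.
V_ov = V_SG − |V_th| = 2.96 − 0.92 = 2.04 V.
Since V_SD = 0.82 V < V_ov = 2.04 V, the device is in the triode region.
I_D = k_p [V_ov · V_SD − ½ V_SD²] = 7.3 × [2.04 × 0.82 − 0.5 × 0.82²] = 9.76 mA.

Triode; I_D = 9.76 mA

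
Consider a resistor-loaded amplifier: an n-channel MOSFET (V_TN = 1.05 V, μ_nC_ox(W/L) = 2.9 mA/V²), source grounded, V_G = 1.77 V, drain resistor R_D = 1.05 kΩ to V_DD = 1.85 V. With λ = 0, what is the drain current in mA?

V_GS = V_G = 1.77 V, so V_ov = 1.77 − 1.05 = 0.72 V.
Assume saturation: I_D = ½ k_n V_ov² = 0.5 × 2.9 × 0.72² = 0.752 mA, giving V_DS = V_DD − I_D R_D = 1.85 − 0.752 × 1.05 = 1.06 V.
V_DS = 1.06 V ≥ V_ov = 0.72 V, confirming saturation.

I_D = 0.752 mA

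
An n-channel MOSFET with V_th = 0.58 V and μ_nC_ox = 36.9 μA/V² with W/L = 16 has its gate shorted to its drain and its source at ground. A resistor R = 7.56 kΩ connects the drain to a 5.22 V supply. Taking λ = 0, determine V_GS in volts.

With gate tied to drain, V_GS = V_DS ≥ V_GS − V_th, so the device is in saturation.
k_n = μ_nC_ox · (W/L) = 0.5904 mA/V².
KCL at the drain: ½ k_n (V_GS − V_th)² = (V_DD − V_GS)/R.
Let x = V_GS − 0.58. Then 2.23 x² + x − 4.64 = 0, giving x = 1.24 V (positive root), so V_GS = 1.82 V.
I_D = (V_DD − V_GS)/R = (5.22 − 1.82) / 7.56 = 0.45 mA.

V_GS = 1.82 V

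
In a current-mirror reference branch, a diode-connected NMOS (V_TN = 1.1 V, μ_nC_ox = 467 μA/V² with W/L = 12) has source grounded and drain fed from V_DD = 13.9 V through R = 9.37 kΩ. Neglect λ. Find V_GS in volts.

With gate tied to drain, V_GS = V_DS ≥ V_GS − V_TN, so the device is in saturation.
k_n = μ_nC_ox · (W/L) = 5.604 mA/V².
KCL at the drain: ½ k_n (V_GS − V_TN)² = (V_DD − V_GS)/R.
Let x = V_GS − 1.1. Then 26.3 x² + x − 12.8 = 0, giving x = 0.679 V (positive root), so V_GS = 1.78 V.
I_D = (V_DD − V_GS)/R = (13.9 − 1.78) / 9.37 = 1.29 mA.

V_GS = 1.78 V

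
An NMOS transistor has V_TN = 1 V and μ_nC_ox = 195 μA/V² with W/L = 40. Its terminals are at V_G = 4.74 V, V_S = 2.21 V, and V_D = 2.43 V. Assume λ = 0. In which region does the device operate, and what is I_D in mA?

Triode; I_D = 2.44 mA

V_GS = V_G − V_S = 4.74 − 2.21 = 2.53 V; V_DS = V_D − V_S = 2.43 − 2.21 = 0.22 V.
k_n = μ_nC_ox · (W/L) = 7.8 mA/V².
V_ov = V_GS − V_TN = 2.53 − 1 = 1.53 V.
Since V_DS = 0.22 V < V_ov = 1.53 V, the device is in the triode region.
I_D = k_n [V_ov · V_DS − ½ V_DS²] = 7.8 × [1.53 × 0.22 − 0.5 × 0.22²] = 2.44 mA.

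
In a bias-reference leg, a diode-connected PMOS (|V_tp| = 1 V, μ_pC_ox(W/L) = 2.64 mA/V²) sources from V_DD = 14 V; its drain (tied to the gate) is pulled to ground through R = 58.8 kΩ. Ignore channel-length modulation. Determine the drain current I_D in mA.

With gate tied to drain, V_SG = V_SD ≥ V_SG − |V_tp|, so the device is in saturation.
KCL at the drain: ½ k_p (V_SG − |V_tp|)² = (V_DD − V_SG)/R.
Let x = V_SG − 1. Then 77.6 x² + x − 13 = 0, giving x = 0.403 V (positive root), so V_SG = 1.4 V.
I_D = (V_DD − V_SG)/R = (14 − 1.4) / 58.8 = 0.214 mA.

I_D = 0.214 mA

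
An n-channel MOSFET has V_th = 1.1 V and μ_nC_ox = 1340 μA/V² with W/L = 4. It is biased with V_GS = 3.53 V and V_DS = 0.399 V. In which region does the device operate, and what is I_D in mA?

k_n = μ_nC_ox · (W/L) = 5.36 mA/V².
V_ov = V_GS − V_th = 3.53 − 1.1 = 2.43 V.
Since V_DS = 0.399 V < V_ov = 2.43 V, the device is in the triode region.
I_D = k_n [V_ov · V_DS − ½ V_DS²] = 5.36 × [2.43 × 0.399 − 0.5 × 0.399²] = 4.77 mA.

Triode; I_D = 4.77 mA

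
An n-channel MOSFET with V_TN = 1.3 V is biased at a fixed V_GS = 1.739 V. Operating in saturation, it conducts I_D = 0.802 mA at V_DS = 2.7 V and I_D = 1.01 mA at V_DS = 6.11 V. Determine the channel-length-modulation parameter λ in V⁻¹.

λ = 0.0957 V⁻¹

With V_GS fixed, I_D ∝ (1 + λ V_DS) in saturation, so I_D2/I_D1 = (1 + λ V_DS2)/(1 + λ V_DS1).
1.01/0.802 = 1.259 = (1 + 6.11 λ)/(1 + 2.7 λ).
Solving: λ (I_D1 V_DS2 − I_D2 V_DS1) = I_D2 − I_D1, so λ = (1.01 − 0.802) / (0.802 × 6.11 − 1.01 × 2.7) = 0.208 / 2.17 = 0.0957 V⁻¹.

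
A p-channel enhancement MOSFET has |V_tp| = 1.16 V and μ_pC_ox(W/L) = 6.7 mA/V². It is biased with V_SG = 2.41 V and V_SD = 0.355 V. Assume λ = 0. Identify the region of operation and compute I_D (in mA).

V_ov = V_SG − |V_tp| = 2.41 − 1.16 = 1.25 V.
Since V_SD = 0.355 V < V_ov = 1.25 V, the device is in the triode region.
I_D = k_p [V_ov · V_SD − ½ V_SD²] = 6.7 × [1.25 × 0.355 − 0.5 × 0.355²] = 2.55 mA.

Triode; I_D = 2.55 mA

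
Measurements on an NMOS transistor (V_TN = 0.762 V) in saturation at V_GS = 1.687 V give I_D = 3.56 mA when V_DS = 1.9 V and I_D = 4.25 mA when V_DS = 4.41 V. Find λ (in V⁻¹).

λ = 0.0905 V⁻¹

With V_GS fixed, I_D ∝ (1 + λ V_DS) in saturation, so I_D2/I_D1 = (1 + λ V_DS2)/(1 + λ V_DS1).
4.25/3.56 = 1.194 = (1 + 4.41 λ)/(1 + 1.9 λ).
Solving: λ (I_D1 V_DS2 − I_D2 V_DS1) = I_D2 − I_D1, so λ = (4.25 − 3.56) / (3.56 × 4.41 − 4.25 × 1.9) = 0.69 / 7.62 = 0.0905 V⁻¹.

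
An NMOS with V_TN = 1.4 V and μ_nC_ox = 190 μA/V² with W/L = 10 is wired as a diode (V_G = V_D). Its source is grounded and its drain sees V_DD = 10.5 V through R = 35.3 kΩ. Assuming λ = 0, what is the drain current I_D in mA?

I_D = 0.243 mA

With gate tied to drain, V_GS = V_DS ≥ V_GS − V_TN, so the device is in saturation.
k_n = μ_nC_ox · (W/L) = 1.9 mA/V².
KCL at the drain: ½ k_n (V_GS − V_TN)² = (V_DD − V_GS)/R.
Let x = V_GS − 1.4. Then 33.5 x² + x − 9.1 = 0, giving x = 0.506 V (positive root), so V_GS = 1.91 V.
I_D = (V_DD − V_GS)/R = (10.5 − 1.91) / 35.3 = 0.243 mA.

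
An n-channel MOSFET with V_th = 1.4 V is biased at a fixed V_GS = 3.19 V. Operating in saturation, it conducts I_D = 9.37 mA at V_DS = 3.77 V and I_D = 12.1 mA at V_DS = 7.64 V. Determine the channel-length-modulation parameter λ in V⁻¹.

With V_GS fixed, I_D ∝ (1 + λ V_DS) in saturation, so I_D2/I_D1 = (1 + λ V_DS2)/(1 + λ V_DS1).
12.1/9.37 = 1.291 = (1 + 7.64 λ)/(1 + 3.77 λ).
Solving: λ (I_D1 V_DS2 − I_D2 V_DS1) = I_D2 − I_D1, so λ = (12.1 − 9.37) / (9.37 × 7.64 − 12.1 × 3.77) = 2.73 / 26 = 0.105 V⁻¹.

λ = 0.105 V⁻¹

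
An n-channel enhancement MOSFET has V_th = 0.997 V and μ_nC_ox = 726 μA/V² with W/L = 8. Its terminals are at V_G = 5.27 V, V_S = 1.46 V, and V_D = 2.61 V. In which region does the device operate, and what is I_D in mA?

Triode; I_D = 14.9 mA

V_GS = V_G − V_S = 5.27 − 1.46 = 3.81 V; V_DS = V_D − V_S = 2.61 − 1.46 = 1.15 V.
k_n = μ_nC_ox · (W/L) = 5.808 mA/V².
V_ov = V_GS − V_th = 3.81 − 0.997 = 2.81 V.
Since V_DS = 1.15 V < V_ov = 2.81 V, the device is in the triode region.
I_D = k_n [V_ov · V_DS − ½ V_DS²] = 5.808 × [2.81 × 1.15 − 0.5 × 1.15²] = 14.9 mA.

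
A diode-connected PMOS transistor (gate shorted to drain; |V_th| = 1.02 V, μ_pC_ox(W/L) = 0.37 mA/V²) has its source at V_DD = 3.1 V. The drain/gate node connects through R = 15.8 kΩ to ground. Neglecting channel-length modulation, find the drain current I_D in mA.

With gate tied to drain, V_SG = V_SD ≥ V_SG − |V_th|, so the device is in saturation.
KCL at the drain: ½ k_p (V_SG − |V_th|)² = (V_DD − V_SG)/R.
Let x = V_SG − 1.02. Then 2.92 x² + x − 2.08 = 0, giving x = 0.69 V (positive root), so V_SG = 1.71 V.
I_D = (V_DD − V_SG)/R = (3.1 − 1.71) / 15.8 = 0.088 mA.

I_D = 0.0880 mA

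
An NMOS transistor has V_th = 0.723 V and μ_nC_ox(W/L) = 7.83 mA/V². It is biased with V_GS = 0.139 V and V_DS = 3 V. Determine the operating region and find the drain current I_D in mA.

V_GS = 0.139 V < V_th = 0.723 V, so the transistor is in cutoff.

Cutoff; I_D = 0 mA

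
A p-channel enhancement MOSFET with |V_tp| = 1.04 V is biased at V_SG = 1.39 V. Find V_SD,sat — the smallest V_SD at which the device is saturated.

The boundary between triode and saturation is V_SD = V_SG − |V_tp| = V_ov.
V_ov = 1.39 − 1.04 = 0.35 V.

V_SD,sat = 0.350 V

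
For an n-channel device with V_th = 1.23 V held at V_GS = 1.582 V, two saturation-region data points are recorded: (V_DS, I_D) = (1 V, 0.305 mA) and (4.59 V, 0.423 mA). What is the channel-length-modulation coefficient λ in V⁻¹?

With V_GS fixed, I_D ∝ (1 + λ V_DS) in saturation, so I_D2/I_D1 = (1 + λ V_DS2)/(1 + λ V_DS1).
0.423/0.305 = 1.387 = (1 + 4.59 λ)/(1 + 1 λ).
Solving: λ (I_D1 V_DS2 − I_D2 V_DS1) = I_D2 − I_D1, so λ = (0.423 − 0.305) / (0.305 × 4.59 − 0.423 × 1) = 0.118 / 0.977 = 0.121 V⁻¹.

λ = 0.121 V⁻¹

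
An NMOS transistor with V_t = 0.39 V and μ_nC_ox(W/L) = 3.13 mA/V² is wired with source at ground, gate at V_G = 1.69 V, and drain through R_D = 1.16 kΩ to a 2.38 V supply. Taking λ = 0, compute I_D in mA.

V_GS = V_G = 1.69 V, so V_ov = 1.69 − 0.39 = 1.3 V.
Assume saturation: I_D = ½ k_n V_ov² = 0.5 × 3.13 × 1.3² = 2.64 mA, giving V_DS = V_DD − I_D R_D = 2.38 − 2.64 × 1.16 = -0.688 V.
But -0.688 V < V_ov = 1.3 V, so the device is actually in triode.
In triode I_D = k_n[V_ov V_DS − ½ V_DS²] and I_D = (V_DD − V_DS)/R_D. Equating: 1.82 V_DS² − 5.72 V_DS + 2.38 = 0, giving V_DS = 0.493 V (the root below V_ov).
I_D = (2.38 − 0.493) / 1.16 = 1.63 mA.

I_D = 1.63 mA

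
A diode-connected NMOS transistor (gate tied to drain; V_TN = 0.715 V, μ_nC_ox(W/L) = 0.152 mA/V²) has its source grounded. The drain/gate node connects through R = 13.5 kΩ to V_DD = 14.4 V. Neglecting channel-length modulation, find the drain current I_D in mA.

With gate tied to drain, V_GS = V_DS ≥ V_GS − V_TN, so the device is in saturation.
KCL at the drain: ½ k_n (V_GS − V_TN)² = (V_DD − V_GS)/R.
Let x = V_GS − 0.715. Then 1.03 x² + x − 13.69 = 0, giving x = 3.2 V (positive root), so V_GS = 3.91 V.
I_D = (V_DD − V_GS)/R = (14.4 − 3.91) / 13.5 = 0.777 mA.

I_D = 0.777 mA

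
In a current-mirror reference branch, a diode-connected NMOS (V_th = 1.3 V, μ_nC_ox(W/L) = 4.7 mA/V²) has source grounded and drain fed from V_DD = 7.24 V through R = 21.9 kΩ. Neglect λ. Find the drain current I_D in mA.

I_D = 0.256 mA

With gate tied to drain, V_GS = V_DS ≥ V_GS − V_th, so the device is in saturation.
KCL at the drain: ½ k_n (V_GS − V_th)² = (V_DD − V_GS)/R.
Let x = V_GS − 1.3. Then 51.5 x² + x − 5.94 = 0, giving x = 0.33 V (positive root), so V_GS = 1.63 V.
I_D = (V_DD − V_GS)/R = (7.24 − 1.63) / 21.9 = 0.256 mA.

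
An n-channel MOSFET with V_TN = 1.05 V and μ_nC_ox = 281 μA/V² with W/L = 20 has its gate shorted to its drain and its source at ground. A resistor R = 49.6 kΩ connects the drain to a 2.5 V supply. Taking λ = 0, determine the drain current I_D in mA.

I_D = 0.0272 mA

With gate tied to drain, V_GS = V_DS ≥ V_GS − V_TN, so the device is in saturation.
k_n = μ_nC_ox · (W/L) = 5.62 mA/V².
KCL at the drain: ½ k_n (V_GS − V_TN)² = (V_DD − V_GS)/R.
Let x = V_GS − 1.05. Then 139 x² + x − 1.45 = 0, giving x = 0.0985 V (positive root), so V_GS = 1.15 V.
I_D = (V_DD − V_GS)/R = (2.5 − 1.15) / 49.6 = 0.0272 mA.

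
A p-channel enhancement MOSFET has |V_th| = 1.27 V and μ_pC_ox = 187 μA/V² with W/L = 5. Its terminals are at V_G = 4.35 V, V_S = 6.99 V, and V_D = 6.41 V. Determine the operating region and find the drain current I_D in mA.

V_SG = V_S − V_G = 6.99 − 4.35 = 2.64 V; V_SD = V_S − V_D = 6.99 − 6.41 = 0.58 V.
k_p = μ_pC_ox · (W/L) = 0.935 mA/V².
V_ov = V_SG − |V_th| = 2.64 − 1.27 = 1.37 V.
Since V_SD = 0.58 V < V_ov = 1.37 V, the device is in the triode region.
I_D = k_p [V_ov · V_SD − ½ V_SD²] = 0.935 × [1.37 × 0.58 − 0.5 × 0.58²] = 0.586 mA.

Triode; I_D = 0.586 mA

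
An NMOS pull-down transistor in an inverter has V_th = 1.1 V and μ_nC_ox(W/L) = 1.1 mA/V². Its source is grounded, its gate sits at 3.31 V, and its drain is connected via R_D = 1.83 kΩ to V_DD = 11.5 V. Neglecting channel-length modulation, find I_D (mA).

I_D = 2.69 mA

V_GS = V_G = 3.31 V, so V_ov = 3.31 − 1.1 = 2.21 V.
Assume saturation: I_D = ½ k_n V_ov² = 0.5 × 1.1 × 2.21² = 2.69 mA, giving V_DS = V_DD − I_D R_D = 11.5 − 2.69 × 1.83 = 6.58 V.
V_DS = 6.58 V ≥ V_ov = 2.21 V, confirming saturation.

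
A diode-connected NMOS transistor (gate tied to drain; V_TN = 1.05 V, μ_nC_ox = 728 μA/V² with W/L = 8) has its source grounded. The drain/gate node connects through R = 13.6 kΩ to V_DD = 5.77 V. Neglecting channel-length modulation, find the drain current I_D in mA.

I_D = 0.323 mA

With gate tied to drain, V_GS = V_DS ≥ V_GS − V_TN, so the device is in saturation.
k_n = μ_nC_ox · (W/L) = 5.824 mA/V².
KCL at the drain: ½ k_n (V_GS − V_TN)² = (V_DD − V_GS)/R.
Let x = V_GS − 1.05. Then 39.6 x² + x − 4.72 = 0, giving x = 0.333 V (positive root), so V_GS = 1.38 V.
I_D = (V_DD − V_GS)/R = (5.77 − 1.38) / 13.6 = 0.323 mA.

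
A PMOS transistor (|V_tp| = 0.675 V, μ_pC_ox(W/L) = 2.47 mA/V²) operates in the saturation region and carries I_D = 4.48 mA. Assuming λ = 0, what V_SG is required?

V_SG = 2.58 V

In saturation I_D = ½ k_p (V_SG − |V_tp|)², so V_SG − |V_tp| = √(2 I_D / k_p) = √(2 × 4.48 / 2.47) = 1.9 V.
V_SG = 0.675 + 1.9 = 2.58 V.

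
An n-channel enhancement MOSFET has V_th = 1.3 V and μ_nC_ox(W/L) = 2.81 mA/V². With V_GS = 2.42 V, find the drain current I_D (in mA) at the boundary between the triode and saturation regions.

At the boundary V_DS = V_ov = V_GS − V_th = 2.42 − 1.3 = 1.12 V.
I_D = ½ k_n V_ov² = 0.5 × 2.81 × 1.12² = 1.76 mA.

I_D = 1.76 mA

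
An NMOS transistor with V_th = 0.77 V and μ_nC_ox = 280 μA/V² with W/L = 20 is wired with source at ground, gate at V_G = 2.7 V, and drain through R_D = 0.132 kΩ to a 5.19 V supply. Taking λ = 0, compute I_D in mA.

V_GS = V_G = 2.7 V, so V_ov = 2.7 − 0.77 = 1.93 V.
k_n = μ_nC_ox · (W/L) = 5.6 mA/V².
Assume saturation: I_D = ½ k_n V_ov² = 0.5 × 5.6 × 1.93² = 10.4 mA, giving V_DS = V_DD − I_D R_D = 5.19 − 10.4 × 0.132 = 3.81 V.
V_DS = 3.81 V ≥ V_ov = 1.93 V, confirming saturation.

I_D = 10.4 mA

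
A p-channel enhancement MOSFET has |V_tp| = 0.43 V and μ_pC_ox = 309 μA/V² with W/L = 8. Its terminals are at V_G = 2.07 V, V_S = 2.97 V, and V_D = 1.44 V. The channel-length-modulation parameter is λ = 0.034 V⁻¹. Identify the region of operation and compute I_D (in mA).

Saturation; I_D = 0.287 mA

V_SG = V_S − V_G = 2.97 − 2.07 = 0.9 V; V_SD = V_S − V_D = 2.97 − 1.44 = 1.53 V.
k_p = μ_pC_ox · (W/L) = 2.472 mA/V².
V_ov = V_SG − |V_tp| = 0.9 − 0.43 = 0.47 V.
Since V_SD = 1.53 V ≥ V_ov = 0.47 V, the device is in saturation.
I_D = ½ k_p V_ov² (1 + λ V_SD) = 0.5 × 2.472 × 0.47² × (1 + 0.034 × 1.53) = 0.287 mA.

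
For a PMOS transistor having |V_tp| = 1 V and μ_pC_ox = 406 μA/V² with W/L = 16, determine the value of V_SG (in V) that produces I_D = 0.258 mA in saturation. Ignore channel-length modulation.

k_p = μ_pC_ox · (W/L) = 6.496 mA/V².
In saturation I_D = ½ k_p (V_SG − |V_tp|)², so V_SG − |V_tp| = √(2 I_D / k_p) = √(2 × 0.258 / 6.496) = 0.282 V.
V_SG = 1 + 0.282 = 1.28 V.

V_SG = 1.28 V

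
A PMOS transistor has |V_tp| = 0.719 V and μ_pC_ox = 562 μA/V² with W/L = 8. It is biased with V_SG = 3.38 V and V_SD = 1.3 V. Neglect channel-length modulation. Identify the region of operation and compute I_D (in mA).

Triode; I_D = 11.8 mA

k_p = μ_pC_ox · (W/L) = 4.496 mA/V².
V_ov = V_SG − |V_tp| = 3.38 − 0.719 = 2.66 V.
Since V_SD = 1.3 V < V_ov = 2.66 V, the device is in the triode region.
I_D = k_p [V_ov · V_SD − ½ V_SD²] = 4.496 × [2.66 × 1.3 − 0.5 × 1.3²] = 11.8 mA.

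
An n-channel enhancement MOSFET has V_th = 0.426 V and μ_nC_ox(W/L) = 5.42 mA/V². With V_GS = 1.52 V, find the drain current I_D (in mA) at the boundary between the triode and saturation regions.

At the boundary V_DS = V_ov = V_GS − V_th = 1.52 − 0.426 = 1.09 V.
I_D = ½ k_n V_ov² = 0.5 × 5.42 × 1.09² = 3.24 mA.

I_D = 3.24 mA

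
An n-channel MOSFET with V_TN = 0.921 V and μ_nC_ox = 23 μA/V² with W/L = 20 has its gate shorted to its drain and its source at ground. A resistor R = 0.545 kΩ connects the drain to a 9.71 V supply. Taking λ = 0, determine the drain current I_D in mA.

With gate tied to drain, V_GS = V_DS ≥ V_GS − V_TN, so the device is in saturation.
k_n = μ_nC_ox · (W/L) = 0.46 mA/V².
KCL at the drain: ½ k_n (V_GS − V_TN)² = (V_DD − V_GS)/R.
Let x = V_GS − 0.921. Then 0.125 x² + x − 8.789 = 0, giving x = 5.29 V (positive root), so V_GS = 6.21 V.
I_D = (V_DD − V_GS)/R = (9.71 − 6.21) / 0.545 = 6.43 mA.

I_D = 6.43 mA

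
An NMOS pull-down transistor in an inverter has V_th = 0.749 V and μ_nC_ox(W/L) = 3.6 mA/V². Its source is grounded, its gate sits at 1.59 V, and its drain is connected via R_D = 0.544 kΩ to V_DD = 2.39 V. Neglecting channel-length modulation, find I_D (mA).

I_D = 1.27 mA

V_GS = V_G = 1.59 V, so V_ov = 1.59 − 0.749 = 0.841 V.
Assume saturation: I_D = ½ k_n V_ov² = 0.5 × 3.6 × 0.841² = 1.27 mA, giving V_DS = V_DD − I_D R_D = 2.39 − 1.27 × 0.544 = 1.7 V.
V_DS = 1.7 V ≥ V_ov = 0.841 V, confirming saturation.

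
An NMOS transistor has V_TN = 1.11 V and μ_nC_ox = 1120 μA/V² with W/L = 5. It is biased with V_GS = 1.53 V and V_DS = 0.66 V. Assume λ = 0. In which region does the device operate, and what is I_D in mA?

k_n = μ_nC_ox · (W/L) = 5.6 mA/V².
V_ov = V_GS − V_TN = 1.53 − 1.11 = 0.42 V.
Since V_DS = 0.66 V ≥ V_ov = 0.42 V, the device is in saturation.
I_D = ½ k_n V_ov² = 0.5 × 5.6 × 0.42² = 0.494 mA.

Saturation; I_D = 0.494 mA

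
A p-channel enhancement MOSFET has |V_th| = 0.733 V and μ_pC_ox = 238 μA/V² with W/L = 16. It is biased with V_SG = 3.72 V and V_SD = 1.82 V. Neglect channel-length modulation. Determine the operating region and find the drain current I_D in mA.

Triode; I_D = 14.4 mA

k_p = μ_pC_ox · (W/L) = 3.808 mA/V².
V_ov = V_SG − |V_th| = 3.72 − 0.733 = 2.99 V.
Since V_SD = 1.82 V < V_ov = 2.99 V, the device is in the triode region.
I_D = k_p [V_ov · V_SD − ½ V_SD²] = 3.808 × [2.99 × 1.82 − 0.5 × 1.82²] = 14.4 mA.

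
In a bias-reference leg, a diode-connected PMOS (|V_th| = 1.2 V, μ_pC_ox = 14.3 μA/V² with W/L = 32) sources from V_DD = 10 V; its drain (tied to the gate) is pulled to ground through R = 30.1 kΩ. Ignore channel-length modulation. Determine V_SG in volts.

V_SG = 2.26 V

With gate tied to drain, V_SG = V_SD ≥ V_SG − |V_th|, so the device is in saturation.
k_p = μ_pC_ox · (W/L) = 0.4576 mA/V².
KCL at the drain: ½ k_p (V_SG − |V_th|)² = (V_DD − V_SG)/R.
Let x = V_SG − 1.2. Then 6.89 x² + x − 8.8 = 0, giving x = 1.06 V (positive root), so V_SG = 2.26 V.
I_D = (V_DD − V_SG)/R = (10 − 2.26) / 30.1 = 0.257 mA.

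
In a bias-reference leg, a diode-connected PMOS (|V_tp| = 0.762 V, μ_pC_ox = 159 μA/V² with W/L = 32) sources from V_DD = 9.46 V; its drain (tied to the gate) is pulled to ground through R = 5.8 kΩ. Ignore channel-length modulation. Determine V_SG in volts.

With gate tied to drain, V_SG = V_SD ≥ V_SG − |V_tp|, so the device is in saturation.
k_p = μ_pC_ox · (W/L) = 5.088 mA/V².
KCL at the drain: ½ k_p (V_SG − |V_tp|)² = (V_DD − V_SG)/R.
Let x = V_SG − 0.762. Then 14.8 x² + x − 8.698 = 0, giving x = 0.735 V (positive root), so V_SG = 1.5 V.
I_D = (V_DD − V_SG)/R = (9.46 − 1.5) / 5.8 = 1.37 mA.

V_SG = 1.50 V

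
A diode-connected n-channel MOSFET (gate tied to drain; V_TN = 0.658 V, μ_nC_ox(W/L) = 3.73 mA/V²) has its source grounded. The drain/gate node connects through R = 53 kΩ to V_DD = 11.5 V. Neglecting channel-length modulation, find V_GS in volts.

With gate tied to drain, V_GS = V_DS ≥ V_GS − V_TN, so the device is in saturation.
KCL at the drain: ½ k_n (V_GS − V_TN)² = (V_DD − V_GS)/R.
Let x = V_GS − 0.658. Then 98.8 x² + x − 10.84 = 0, giving x = 0.326 V (positive root), so V_GS = 0.984 V.
I_D = (V_DD − V_GS)/R = (11.5 − 0.984) / 53 = 0.198 mA.

V_GS = 0.984 V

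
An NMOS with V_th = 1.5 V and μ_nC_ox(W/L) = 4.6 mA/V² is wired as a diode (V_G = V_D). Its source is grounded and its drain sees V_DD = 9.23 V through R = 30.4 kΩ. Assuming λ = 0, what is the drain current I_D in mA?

I_D = 0.244 mA

With gate tied to drain, V_GS = V_DS ≥ V_GS − V_th, so the device is in saturation.
KCL at the drain: ½ k_n (V_GS − V_th)² = (V_DD − V_GS)/R.
Let x = V_GS − 1.5. Then 69.9 x² + x − 7.73 = 0, giving x = 0.325 V (positive root), so V_GS = 1.83 V.
I_D = (V_DD − V_GS)/R = (9.23 − 1.83) / 30.4 = 0.244 mA.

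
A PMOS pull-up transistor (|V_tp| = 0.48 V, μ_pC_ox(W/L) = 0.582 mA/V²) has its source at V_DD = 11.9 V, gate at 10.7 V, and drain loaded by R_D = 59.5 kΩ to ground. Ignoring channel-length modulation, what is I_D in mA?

I_D = 0.151 mA

V_SG = V_DD − V_G = 11.9 − 10.7 = 1.2 V, so V_ov = 1.2 − 0.48 = 0.72 V.
Assume saturation: I_D = ½ k_p V_ov² = 0.5 × 0.582 × 0.72² = 0.151 mA, giving V_SD = V_DD − I_D R_D = 11.9 − 0.151 × 59.5 = 2.92 V.
V_SD = 2.92 V ≥ V_ov = 0.72 V, confirming saturation.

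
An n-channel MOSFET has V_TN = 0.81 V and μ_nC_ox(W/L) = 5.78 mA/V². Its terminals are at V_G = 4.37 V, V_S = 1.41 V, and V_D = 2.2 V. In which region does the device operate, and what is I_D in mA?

V_GS = V_G − V_S = 4.37 − 1.41 = 2.96 V; V_DS = V_D − V_S = 2.2 − 1.41 = 0.79 V.
V_ov = V_GS − V_TN = 2.96 − 0.81 = 2.15 V.
Since V_DS = 0.79 V < V_ov = 2.15 V, the device is in the triode region.
I_D = k_n [V_ov · V_DS − ½ V_DS²] = 5.78 × [2.15 × 0.79 − 0.5 × 0.79²] = 8.01 mA.

Triode; I_D = 8.01 mA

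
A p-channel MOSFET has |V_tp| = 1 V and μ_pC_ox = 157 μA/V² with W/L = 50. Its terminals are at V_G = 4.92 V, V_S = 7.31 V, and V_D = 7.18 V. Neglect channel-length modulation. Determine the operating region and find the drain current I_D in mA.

V_SG = V_S − V_G = 7.31 − 4.92 = 2.39 V; V_SD = V_S − V_D = 7.31 − 7.18 = 0.13 V.
k_p = μ_pC_ox · (W/L) = 7.85 mA/V².
V_ov = V_SG − |V_tp| = 2.39 − 1 = 1.39 V.
Since V_SD = 0.13 V < V_ov = 1.39 V, the device is in the triode region.
I_D = k_p [V_ov · V_SD − ½ V_SD²] = 7.85 × [1.39 × 0.13 − 0.5 × 0.13²] = 1.35 mA.

Triode; I_D = 1.35 mA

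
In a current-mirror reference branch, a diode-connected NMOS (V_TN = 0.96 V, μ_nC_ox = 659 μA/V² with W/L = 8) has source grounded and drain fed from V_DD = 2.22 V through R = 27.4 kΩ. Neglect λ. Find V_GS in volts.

With gate tied to drain, V_GS = V_DS ≥ V_GS − V_TN, so the device is in saturation.
k_n = μ_nC_ox · (W/L) = 5.272 mA/V².
KCL at the drain: ½ k_n (V_GS − V_TN)² = (V_DD − V_GS)/R.
Let x = V_GS − 0.96. Then 72.2 x² + x − 1.26 = 0, giving x = 0.125 V (positive root), so V_GS = 1.09 V.
I_D = (V_DD − V_GS)/R = (2.22 − 1.09) / 27.4 = 0.0414 mA.

V_GS = 1.09 V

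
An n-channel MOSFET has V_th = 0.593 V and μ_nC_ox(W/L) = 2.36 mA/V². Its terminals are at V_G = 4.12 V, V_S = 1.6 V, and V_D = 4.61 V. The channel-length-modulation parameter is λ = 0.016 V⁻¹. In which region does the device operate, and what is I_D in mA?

V_GS = V_G − V_S = 4.12 − 1.6 = 2.52 V; V_DS = V_D − V_S = 4.61 − 1.6 = 3.01 V.
V_ov = V_GS − V_th = 2.52 − 0.593 = 1.93 V.
Since V_DS = 3.01 V ≥ V_ov = 1.93 V, the device is in saturation.
I_D = ½ k_n V_ov² (1 + λ V_DS) = 0.5 × 2.36 × 1.93² × (1 + 0.016 × 3.01) = 4.59 mA.

Saturation; I_D = 4.59 mA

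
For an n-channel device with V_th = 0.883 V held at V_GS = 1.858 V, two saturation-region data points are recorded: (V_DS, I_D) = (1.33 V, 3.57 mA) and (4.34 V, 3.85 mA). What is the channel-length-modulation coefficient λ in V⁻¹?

λ = 0.0270 V⁻¹

With V_GS fixed, I_D ∝ (1 + λ V_DS) in saturation, so I_D2/I_D1 = (1 + λ V_DS2)/(1 + λ V_DS1).
3.85/3.57 = 1.078 = (1 + 4.34 λ)/(1 + 1.33 λ).
Solving: λ (I_D1 V_DS2 − I_D2 V_DS1) = I_D2 − I_D1, so λ = (3.85 − 3.57) / (3.57 × 4.34 − 3.85 × 1.33) = 0.28 / 10.4 = 0.027 V⁻¹.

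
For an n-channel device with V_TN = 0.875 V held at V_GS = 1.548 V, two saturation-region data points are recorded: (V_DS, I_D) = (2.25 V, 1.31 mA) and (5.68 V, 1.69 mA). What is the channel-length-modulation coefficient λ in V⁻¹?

With V_GS fixed, I_D ∝ (1 + λ V_DS) in saturation, so I_D2/I_D1 = (1 + λ V_DS2)/(1 + λ V_DS1).
1.69/1.31 = 1.29 = (1 + 5.68 λ)/(1 + 2.25 λ).
Solving: λ (I_D1 V_DS2 − I_D2 V_DS1) = I_D2 − I_D1, so λ = (1.69 − 1.31) / (1.31 × 5.68 − 1.69 × 2.25) = 0.38 / 3.64 = 0.104 V⁻¹.

λ = 0.104 V⁻¹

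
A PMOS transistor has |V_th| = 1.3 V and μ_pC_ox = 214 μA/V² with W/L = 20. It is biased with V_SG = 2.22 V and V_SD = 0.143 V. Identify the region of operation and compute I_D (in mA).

k_p = μ_pC_ox · (W/L) = 4.28 mA/V².
V_ov = V_SG − |V_th| = 2.22 − 1.3 = 0.92 V.
Since V_SD = 0.143 V < V_ov = 0.92 V, the device is in the triode region.
I_D = k_p [V_ov · V_SD − ½ V_SD²] = 4.28 × [0.92 × 0.143 − 0.5 × 0.143²] = 0.519 mA.

Triode; I_D = 0.519 mA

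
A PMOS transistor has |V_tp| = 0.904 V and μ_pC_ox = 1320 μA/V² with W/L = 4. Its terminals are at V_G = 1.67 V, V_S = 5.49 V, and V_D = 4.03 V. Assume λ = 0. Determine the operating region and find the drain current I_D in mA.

Triode; I_D = 16.9 mA

V_SG = V_S − V_G = 5.49 − 1.67 = 3.82 V; V_SD = V_S − V_D = 5.49 − 4.03 = 1.46 V.
k_p = μ_pC_ox · (W/L) = 5.28 mA/V².
V_ov = V_SG − |V_tp| = 3.82 − 0.904 = 2.92 V.
Since V_SD = 1.46 V < V_ov = 2.92 V, the device is in the triode region.
I_D = k_p [V_ov · V_SD − ½ V_SD²] = 5.28 × [2.92 × 1.46 − 0.5 × 1.46²] = 16.9 mA.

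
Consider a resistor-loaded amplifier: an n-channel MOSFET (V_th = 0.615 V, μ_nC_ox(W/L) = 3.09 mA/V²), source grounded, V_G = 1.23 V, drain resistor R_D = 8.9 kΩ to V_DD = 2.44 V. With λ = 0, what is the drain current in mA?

I_D = 0.257 mA

V_GS = V_G = 1.23 V, so V_ov = 1.23 − 0.615 = 0.615 V.
Assume saturation: I_D = ½ k_n V_ov² = 0.5 × 3.09 × 0.615² = 0.584 mA, giving V_DS = V_DD − I_D R_D = 2.44 − 0.584 × 8.9 = -2.76 V.
But -2.76 V < V_ov = 0.615 V, so the device is actually in triode.
In triode I_D = k_n[V_ov V_DS − ½ V_DS²] and I_D = (V_DD − V_DS)/R_D. Equating: 13.8 V_DS² − 17.91 V_DS + 2.44 = 0, giving V_DS = 0.155 V (the root below V_ov).
I_D = (2.44 − 0.155) / 8.9 = 0.257 mA.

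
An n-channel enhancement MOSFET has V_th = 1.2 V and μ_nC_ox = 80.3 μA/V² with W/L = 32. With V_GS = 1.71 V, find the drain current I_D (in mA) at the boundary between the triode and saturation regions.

I_D = 0.334 mA

At the boundary V_DS = V_ov = V_GS − V_th = 1.71 − 1.2 = 0.51 V.
k_n = μ_nC_ox · (W/L) = 2.57 mA/V².
I_D = ½ k_n V_ov² = 0.5 × 2.57 × 0.51² = 0.334 mA.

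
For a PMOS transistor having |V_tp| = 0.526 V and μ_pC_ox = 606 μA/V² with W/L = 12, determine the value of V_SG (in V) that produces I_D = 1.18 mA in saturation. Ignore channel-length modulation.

k_p = μ_pC_ox · (W/L) = 7.272 mA/V².
In saturation I_D = ½ k_p (V_SG − |V_tp|)², so V_SG − |V_tp| = √(2 I_D / k_p) = √(2 × 1.18 / 7.272) = 0.57 V.
V_SG = 0.526 + 0.57 = 1.1 V.

V_SG = 1.10 V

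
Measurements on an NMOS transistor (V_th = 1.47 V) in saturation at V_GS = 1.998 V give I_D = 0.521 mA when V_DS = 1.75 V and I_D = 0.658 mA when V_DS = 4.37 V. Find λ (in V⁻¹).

λ = 0.122 V⁻¹

With V_GS fixed, I_D ∝ (1 + λ V_DS) in saturation, so I_D2/I_D1 = (1 + λ V_DS2)/(1 + λ V_DS1).
0.658/0.521 = 1.263 = (1 + 4.37 λ)/(1 + 1.75 λ).
Solving: λ (I_D1 V_DS2 − I_D2 V_DS1) = I_D2 − I_D1, so λ = (0.658 − 0.521) / (0.521 × 4.37 − 0.658 × 1.75) = 0.137 / 1.13 = 0.122 V⁻¹.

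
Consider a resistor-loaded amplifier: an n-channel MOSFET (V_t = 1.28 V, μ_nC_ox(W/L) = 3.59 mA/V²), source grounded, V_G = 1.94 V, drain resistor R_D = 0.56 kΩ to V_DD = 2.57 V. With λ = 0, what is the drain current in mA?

V_GS = V_G = 1.94 V, so V_ov = 1.94 − 1.28 = 0.66 V.
Assume saturation: I_D = ½ k_n V_ov² = 0.5 × 3.59 × 0.66² = 0.782 mA, giving V_DS = V_DD − I_D R_D = 2.57 − 0.782 × 0.56 = 2.13 V.
V_DS = 2.13 V ≥ V_ov = 0.66 V, confirming saturation.

I_D = 0.782 mA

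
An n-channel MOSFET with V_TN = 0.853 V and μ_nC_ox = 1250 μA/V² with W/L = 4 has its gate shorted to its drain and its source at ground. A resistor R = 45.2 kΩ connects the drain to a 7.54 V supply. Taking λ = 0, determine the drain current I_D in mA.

With gate tied to drain, V_GS = V_DS ≥ V_GS − V_TN, so the device is in saturation.
k_n = μ_nC_ox · (W/L) = 5 mA/V².
KCL at the drain: ½ k_n (V_GS − V_TN)² = (V_DD − V_GS)/R.
Let x = V_GS − 0.853. Then 113 x² + x − 6.687 = 0, giving x = 0.239 V (positive root), so V_GS = 1.09 V.
I_D = (V_DD − V_GS)/R = (7.54 − 1.09) / 45.2 = 0.143 mA.

I_D = 0.143 mA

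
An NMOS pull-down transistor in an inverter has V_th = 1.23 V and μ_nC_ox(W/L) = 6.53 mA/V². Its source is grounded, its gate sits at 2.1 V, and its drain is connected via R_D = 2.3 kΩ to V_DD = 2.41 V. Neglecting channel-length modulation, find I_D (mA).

V_GS = V_G = 2.1 V, so V_ov = 2.1 − 1.23 = 0.87 V.
Assume saturation: I_D = ½ k_n V_ov² = 0.5 × 6.53 × 0.87² = 2.47 mA, giving V_DS = V_DD − I_D R_D = 2.41 − 2.47 × 2.3 = -3.27 V.
But -3.27 V < V_ov = 0.87 V, so the device is actually in triode.
In triode I_D = k_n[V_ov V_DS − ½ V_DS²] and I_D = (V_DD − V_DS)/R_D. Equating: 7.51 V_DS² − 14.07 V_DS + 2.41 = 0, giving V_DS = 0.191 V (the root below V_ov).
I_D = (2.41 − 0.191) / 2.3 = 0.965 mA.

I_D = 0.965 mA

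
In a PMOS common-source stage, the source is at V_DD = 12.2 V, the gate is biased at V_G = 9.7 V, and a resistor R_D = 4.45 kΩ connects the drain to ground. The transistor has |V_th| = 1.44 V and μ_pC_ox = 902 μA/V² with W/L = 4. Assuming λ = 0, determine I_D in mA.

I_D = 2.03 mA

V_SG = V_DD − V_G = 12.2 − 9.7 = 2.5 V, so V_ov = 2.5 − 1.44 = 1.06 V.
k_p = μ_pC_ox · (W/L) = 3.608 mA/V².
Assume saturation: I_D = ½ k_p V_ov² = 0.5 × 3.608 × 1.06² = 2.03 mA, giving V_SD = V_DD − I_D R_D = 12.2 − 2.03 × 4.45 = 3.18 V.
V_SD = 3.18 V ≥ V_ov = 1.06 V, confirming saturation.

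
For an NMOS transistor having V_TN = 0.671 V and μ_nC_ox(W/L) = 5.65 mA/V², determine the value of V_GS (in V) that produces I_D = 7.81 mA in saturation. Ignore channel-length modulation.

V_GS = 2.33 V

In saturation I_D = ½ k_n (V_GS − V_TN)², so V_GS − V_TN = √(2 I_D / k_n) = √(2 × 7.81 / 5.65) = 1.66 V.
V_GS = 0.671 + 1.66 = 2.33 V.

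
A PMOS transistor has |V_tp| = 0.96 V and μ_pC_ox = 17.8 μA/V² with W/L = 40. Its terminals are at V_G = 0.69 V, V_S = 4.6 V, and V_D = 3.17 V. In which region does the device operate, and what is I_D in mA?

Triode; I_D = 2.28 mA

V_SG = V_S − V_G = 4.6 − 0.69 = 3.91 V; V_SD = V_S − V_D = 4.6 − 3.17 = 1.43 V.
k_p = μ_pC_ox · (W/L) = 0.712 mA/V².
V_ov = V_SG − |V_tp| = 3.91 − 0.96 = 2.95 V.
Since V_SD = 1.43 V < V_ov = 2.95 V, the device is in the triode region.
I_D = k_p [V_ov · V_SD − ½ V_SD²] = 0.712 × [2.95 × 1.43 − 0.5 × 1.43²] = 2.28 mA.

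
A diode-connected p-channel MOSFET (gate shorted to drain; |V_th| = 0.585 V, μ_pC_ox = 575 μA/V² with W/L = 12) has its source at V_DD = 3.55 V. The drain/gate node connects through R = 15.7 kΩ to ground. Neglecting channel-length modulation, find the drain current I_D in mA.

With gate tied to drain, V_SG = V_SD ≥ V_SG − |V_th|, so the device is in saturation.
k_p = μ_pC_ox · (W/L) = 6.9 mA/V².
KCL at the drain: ½ k_p (V_SG − |V_th|)² = (V_DD − V_SG)/R.
Let x = V_SG − 0.585. Then 54.2 x² + x − 2.965 = 0, giving x = 0.225 V (positive root), so V_SG = 0.81 V.
I_D = (V_DD − V_SG)/R = (3.55 − 0.81) / 15.7 = 0.175 mA.

I_D = 0.175 mA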